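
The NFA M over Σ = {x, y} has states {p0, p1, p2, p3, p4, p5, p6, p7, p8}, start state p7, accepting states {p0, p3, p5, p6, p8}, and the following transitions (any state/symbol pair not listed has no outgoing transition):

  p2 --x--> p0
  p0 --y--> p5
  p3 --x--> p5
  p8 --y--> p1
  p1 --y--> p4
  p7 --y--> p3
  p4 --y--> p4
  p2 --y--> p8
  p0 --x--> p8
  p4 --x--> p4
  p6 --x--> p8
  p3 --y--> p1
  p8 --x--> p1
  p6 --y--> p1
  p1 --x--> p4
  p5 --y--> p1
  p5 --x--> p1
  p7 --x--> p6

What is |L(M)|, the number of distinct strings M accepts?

The useful subgraph on states {p3, p5, p6, p7, p8} is acyclic, so L(M) is finite; the longest accepting path visits 3 useful states, giving maximum string length 2.
Counting accepting paths from p7 by length: 2 of length 1, 2 of length 2. Total 4.

4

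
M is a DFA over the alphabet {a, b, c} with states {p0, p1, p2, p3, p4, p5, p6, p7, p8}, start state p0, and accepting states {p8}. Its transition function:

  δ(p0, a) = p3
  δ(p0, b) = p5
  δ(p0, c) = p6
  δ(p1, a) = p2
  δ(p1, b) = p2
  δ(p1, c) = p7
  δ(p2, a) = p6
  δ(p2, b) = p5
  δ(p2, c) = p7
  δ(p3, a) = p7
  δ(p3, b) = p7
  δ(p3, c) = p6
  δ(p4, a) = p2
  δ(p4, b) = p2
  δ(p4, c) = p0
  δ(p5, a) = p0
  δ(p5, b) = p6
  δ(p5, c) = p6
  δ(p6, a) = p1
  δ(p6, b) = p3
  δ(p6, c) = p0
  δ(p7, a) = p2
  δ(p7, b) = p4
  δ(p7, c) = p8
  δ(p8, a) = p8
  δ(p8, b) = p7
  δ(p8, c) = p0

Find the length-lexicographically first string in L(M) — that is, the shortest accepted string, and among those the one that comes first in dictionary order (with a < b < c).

aac

A breadth-first search from p0 reaches an accepting state first via the path p0 → p3 → p7 → p8 on input aac.
No string of length < 3 is accepted (BFS exhausts all shorter strings without reaching an accepting state), and aac is the lexicographically least accepting string of length 3.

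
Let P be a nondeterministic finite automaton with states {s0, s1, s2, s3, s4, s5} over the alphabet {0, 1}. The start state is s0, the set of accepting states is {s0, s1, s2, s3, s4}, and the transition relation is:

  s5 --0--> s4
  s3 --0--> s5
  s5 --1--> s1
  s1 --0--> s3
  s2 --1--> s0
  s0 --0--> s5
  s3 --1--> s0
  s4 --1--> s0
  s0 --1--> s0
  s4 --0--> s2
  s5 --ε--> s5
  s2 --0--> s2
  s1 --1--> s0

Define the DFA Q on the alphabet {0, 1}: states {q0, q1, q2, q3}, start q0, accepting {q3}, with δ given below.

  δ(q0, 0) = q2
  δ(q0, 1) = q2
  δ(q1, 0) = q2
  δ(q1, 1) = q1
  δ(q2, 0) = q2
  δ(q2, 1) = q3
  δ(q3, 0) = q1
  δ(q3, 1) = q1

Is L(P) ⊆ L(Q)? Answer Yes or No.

No

The empty string ε is in L(P) but not in L(Q).
So L(P) ⊄ L(Q).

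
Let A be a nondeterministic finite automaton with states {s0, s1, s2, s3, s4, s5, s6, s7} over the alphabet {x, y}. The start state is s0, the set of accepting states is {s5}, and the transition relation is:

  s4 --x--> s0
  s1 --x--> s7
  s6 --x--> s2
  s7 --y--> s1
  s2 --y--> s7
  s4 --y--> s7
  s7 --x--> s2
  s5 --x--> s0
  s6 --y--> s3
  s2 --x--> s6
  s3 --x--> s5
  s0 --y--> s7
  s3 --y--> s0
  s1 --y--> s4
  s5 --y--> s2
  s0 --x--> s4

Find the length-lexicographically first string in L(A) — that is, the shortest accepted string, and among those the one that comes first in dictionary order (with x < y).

yxxyx

A breadth-first search from s0 reaches an accepting state first via the path s0 → s7 → s2 → s6 → s3 → s5 on input yxxyx.
No string of length < 5 is accepted (BFS exhausts all shorter strings without reaching an accepting state), and yxxyx is the lexicographically least accepting string of length 5.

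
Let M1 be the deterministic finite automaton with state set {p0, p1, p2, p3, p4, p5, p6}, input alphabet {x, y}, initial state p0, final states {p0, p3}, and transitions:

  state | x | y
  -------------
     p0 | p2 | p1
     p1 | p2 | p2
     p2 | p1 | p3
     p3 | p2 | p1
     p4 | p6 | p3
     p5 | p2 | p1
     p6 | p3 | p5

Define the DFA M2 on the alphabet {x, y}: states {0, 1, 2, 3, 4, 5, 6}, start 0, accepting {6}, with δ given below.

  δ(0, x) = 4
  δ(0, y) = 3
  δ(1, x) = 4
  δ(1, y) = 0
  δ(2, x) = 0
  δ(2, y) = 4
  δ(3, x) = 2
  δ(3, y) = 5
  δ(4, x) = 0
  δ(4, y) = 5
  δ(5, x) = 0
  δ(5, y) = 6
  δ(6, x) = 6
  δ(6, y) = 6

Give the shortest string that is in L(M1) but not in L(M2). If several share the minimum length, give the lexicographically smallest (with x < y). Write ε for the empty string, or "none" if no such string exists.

ε

The empty string ε is accepted by M1 but not by M2.
Since ε is the unique shortest string, it is the required witness.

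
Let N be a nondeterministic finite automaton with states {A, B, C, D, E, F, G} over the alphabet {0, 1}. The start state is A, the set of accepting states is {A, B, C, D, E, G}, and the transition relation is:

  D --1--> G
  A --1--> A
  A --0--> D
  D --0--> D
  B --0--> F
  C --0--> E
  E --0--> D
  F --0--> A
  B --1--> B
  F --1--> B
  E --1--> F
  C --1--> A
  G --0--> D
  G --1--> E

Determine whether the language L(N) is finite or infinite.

infinite

State A is reachable from the start and can reach an accepting state, and it lies on the cycle A → A.
Traversing that cycle any number of times yields accepted strings of unbounded length, so the language is infinite.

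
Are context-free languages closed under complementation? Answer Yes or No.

CFLs are closed under union, so if they were also closed under complement they would be closed under intersection by De Morgan (L₁ ∩ L₂ is the complement of the union of the complements). But {aⁿbⁿcᵐ} ∩ {aᵐbⁿcⁿ} = {aⁿbⁿcⁿ} is not context-free although both operands are.

No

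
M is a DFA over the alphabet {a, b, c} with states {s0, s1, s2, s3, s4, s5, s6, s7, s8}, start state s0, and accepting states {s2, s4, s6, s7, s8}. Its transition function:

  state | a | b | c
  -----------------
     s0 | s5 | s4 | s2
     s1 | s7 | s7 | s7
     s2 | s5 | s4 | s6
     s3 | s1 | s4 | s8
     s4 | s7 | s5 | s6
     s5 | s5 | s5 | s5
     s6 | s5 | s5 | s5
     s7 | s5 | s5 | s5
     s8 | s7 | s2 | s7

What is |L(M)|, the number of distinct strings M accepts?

8

The useful subgraph on states {s0, s2, s4, s6, s7} is acyclic, so L(M) is finite; the longest accepting path visits 4 useful states, giving maximum string length 3.
Counting accepting paths from s0 by length: 2 of length 1, 4 of length 2, 2 of length 3. Total 8.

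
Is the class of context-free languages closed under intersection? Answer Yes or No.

No

{aⁿbⁿcᵐ : m,n≥0} and {aᵐbⁿcⁿ : m,n≥0} are both context-free, but their intersection {aⁿbⁿcⁿ : n≥0} is not (pumping lemma).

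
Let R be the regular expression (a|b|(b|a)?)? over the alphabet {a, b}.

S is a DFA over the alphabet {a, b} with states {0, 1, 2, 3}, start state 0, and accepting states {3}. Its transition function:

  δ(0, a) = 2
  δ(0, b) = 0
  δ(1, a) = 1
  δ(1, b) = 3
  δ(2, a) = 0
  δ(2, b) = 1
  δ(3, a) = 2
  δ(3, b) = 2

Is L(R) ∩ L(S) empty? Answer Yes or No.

Converting the expression R to a DFA (subset construction, then merging equivalent states) gives the minimal DFA with states {r0, r1, r2}, start state r0, accepting states {r0, r1} and transitions r0: a→r1, b→r1; r1: a→r2, b→r2; r2: a→r2, b→r2.
Exploring the product automaton R × S from the start pair (r0, 0), following both machines on each input symbol, reaches 7 state pairs: (r0, 0), (r1, 2), (r1, 0), (r2, 0), (r2, 1), (r2, 2), (r2, 3).
R accepts in {r0, r1} and S accepts in {3}; no reachable pair has both components accepting, so no string drives both machines to acceptance simultaneously and L(R) ∩ L(S) = ∅.
So no string is accepted by both, and the intersection is empty.

Yes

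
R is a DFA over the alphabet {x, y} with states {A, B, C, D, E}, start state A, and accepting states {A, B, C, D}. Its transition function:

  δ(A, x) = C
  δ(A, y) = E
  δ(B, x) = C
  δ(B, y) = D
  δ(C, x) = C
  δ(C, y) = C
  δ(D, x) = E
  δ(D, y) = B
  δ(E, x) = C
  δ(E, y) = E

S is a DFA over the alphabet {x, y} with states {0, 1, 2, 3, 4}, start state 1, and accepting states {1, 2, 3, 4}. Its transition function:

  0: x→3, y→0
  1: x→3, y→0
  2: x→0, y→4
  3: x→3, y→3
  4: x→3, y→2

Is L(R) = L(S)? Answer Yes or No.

Yes

Exploring the product automaton R × S from the start pair (A, 1), following both machines on each input symbol, reaches 3 state pairs: (A, 1), (C, 3), (E, 0).
R accepts in {A, B, C, D} and S accepts in {1, 2, 3, 4}. In every reachable pair the two components are either both accepting — (A, 1), (C, 3) — or both non-accepting, so no string is accepted by exactly one of the machines: L(R) \ L(S) and L(S) \ L(R) are both empty.
Hence every string is accepted by R iff it is accepted by S, and the two languages coincide.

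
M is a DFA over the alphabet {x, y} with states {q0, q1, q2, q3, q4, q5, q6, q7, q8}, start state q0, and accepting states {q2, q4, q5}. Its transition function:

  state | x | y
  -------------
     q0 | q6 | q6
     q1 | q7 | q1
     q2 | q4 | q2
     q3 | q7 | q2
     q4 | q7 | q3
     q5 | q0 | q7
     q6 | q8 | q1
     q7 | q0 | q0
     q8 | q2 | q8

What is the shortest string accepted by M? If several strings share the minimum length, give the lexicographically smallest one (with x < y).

A breadth-first search from q0 reaches an accepting state first via the path q0 → q6 → q8 → q2 on input xxx.
No string of length < 3 is accepted (BFS exhausts all shorter strings without reaching an accepting state), and xxx is the lexicographically least accepting string of length 3.

xxx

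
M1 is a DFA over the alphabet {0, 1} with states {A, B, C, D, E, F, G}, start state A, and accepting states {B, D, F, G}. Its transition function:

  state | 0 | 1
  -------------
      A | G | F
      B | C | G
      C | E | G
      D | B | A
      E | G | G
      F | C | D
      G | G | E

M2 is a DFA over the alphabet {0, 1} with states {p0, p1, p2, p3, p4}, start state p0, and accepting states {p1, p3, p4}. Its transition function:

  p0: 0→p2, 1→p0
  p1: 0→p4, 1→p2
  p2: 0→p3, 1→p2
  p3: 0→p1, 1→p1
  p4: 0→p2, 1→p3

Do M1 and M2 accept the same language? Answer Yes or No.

No

The string 0 is accepted by M1 but rejected by M2.
So L(M1) ≠ L(M2).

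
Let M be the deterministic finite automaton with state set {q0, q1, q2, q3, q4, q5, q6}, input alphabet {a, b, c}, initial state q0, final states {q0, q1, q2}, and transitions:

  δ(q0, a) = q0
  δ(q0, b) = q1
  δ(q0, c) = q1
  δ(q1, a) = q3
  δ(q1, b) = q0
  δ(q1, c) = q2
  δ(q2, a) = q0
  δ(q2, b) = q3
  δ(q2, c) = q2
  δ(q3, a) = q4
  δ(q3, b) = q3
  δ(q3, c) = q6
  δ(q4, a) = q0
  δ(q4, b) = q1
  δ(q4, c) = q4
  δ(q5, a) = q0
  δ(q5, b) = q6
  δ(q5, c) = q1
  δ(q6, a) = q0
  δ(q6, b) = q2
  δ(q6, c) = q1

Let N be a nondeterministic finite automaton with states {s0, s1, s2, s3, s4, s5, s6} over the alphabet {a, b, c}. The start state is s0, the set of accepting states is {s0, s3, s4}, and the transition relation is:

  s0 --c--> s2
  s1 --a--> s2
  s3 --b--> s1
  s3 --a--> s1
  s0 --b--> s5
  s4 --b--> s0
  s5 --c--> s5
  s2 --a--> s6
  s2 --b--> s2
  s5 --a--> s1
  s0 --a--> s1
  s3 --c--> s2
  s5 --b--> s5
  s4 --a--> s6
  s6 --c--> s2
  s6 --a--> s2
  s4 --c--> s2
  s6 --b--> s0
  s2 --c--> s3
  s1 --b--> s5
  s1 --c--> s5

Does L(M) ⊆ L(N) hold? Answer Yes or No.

The string a is in L(M) but not in L(N).
So L(M) ⊄ L(N).

No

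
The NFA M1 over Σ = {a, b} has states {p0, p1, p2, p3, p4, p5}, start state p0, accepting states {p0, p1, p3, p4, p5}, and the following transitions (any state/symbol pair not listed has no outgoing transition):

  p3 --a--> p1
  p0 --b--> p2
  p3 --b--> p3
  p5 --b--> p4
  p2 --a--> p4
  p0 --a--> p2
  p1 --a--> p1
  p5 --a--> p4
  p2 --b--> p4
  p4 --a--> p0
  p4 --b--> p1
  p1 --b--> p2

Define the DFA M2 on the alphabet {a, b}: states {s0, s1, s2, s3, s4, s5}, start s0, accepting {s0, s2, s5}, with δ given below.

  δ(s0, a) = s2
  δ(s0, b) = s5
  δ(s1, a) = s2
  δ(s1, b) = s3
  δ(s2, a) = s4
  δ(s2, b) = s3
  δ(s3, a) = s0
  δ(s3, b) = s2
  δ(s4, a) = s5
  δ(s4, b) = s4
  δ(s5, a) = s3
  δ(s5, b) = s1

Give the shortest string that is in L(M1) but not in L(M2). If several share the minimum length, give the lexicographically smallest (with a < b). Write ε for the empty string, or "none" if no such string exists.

aa

The string aa is accepted by M1 but not by M2.
No shorter string lies in the difference, and aa is the lexicographically first length-2 string in L(M1) \ L(M2).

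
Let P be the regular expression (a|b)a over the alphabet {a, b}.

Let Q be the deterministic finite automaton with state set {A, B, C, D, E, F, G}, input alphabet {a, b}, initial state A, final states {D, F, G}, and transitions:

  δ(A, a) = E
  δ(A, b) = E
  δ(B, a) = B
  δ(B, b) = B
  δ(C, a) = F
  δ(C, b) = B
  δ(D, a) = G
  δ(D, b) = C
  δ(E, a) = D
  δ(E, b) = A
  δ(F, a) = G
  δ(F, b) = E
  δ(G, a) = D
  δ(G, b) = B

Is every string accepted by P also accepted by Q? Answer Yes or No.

Converting the expression P to a DFA (subset construction, then merging equivalent states) gives the minimal DFA with states {p0, p1, p2, p3}, start state p0, accepting states {p2} and transitions p0: a→p1, b→p1; p1: a→p2, b→p3; p2: a→p3, b→p3; p3: a→p3, b→p3.
Exploring the product automaton P × Q from the start pair (p0, A), following both machines on each input symbol, reaches 10 state pairs: (p0, A), (p1, E), (p2, D), (p3, A), (p3, G), (p3, C), (p3, E), (p3, D), (p3, B), (p3, F).
P accepts in {p2} and Q accepts in {D, F, G}. The reachable pairs whose P-component is accepting are (p2, D); in each of them the Q-component is accepting too, so the product for L(P) \ L(Q) (P-component accepting, Q-component rejecting) has no reachable accepting pair and the difference is empty.
Hence every string in L(P) is also in L(Q).

Yes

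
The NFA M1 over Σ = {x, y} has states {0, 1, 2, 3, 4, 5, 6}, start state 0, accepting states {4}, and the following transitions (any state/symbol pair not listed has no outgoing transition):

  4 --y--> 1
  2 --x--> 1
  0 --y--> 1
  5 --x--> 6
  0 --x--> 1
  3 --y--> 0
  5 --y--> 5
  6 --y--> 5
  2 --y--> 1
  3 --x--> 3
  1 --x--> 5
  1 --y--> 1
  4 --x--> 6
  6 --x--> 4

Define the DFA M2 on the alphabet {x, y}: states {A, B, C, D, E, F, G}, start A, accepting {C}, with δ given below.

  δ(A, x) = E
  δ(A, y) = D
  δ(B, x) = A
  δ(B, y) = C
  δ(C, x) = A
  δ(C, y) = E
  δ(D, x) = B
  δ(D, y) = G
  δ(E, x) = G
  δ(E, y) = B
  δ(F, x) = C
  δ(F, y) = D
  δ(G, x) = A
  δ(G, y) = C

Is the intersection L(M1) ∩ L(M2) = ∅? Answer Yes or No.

Yes

Exploring the product automaton M1 × M2 from the start pair (0, A), following both machines on each input symbol, reaches 19 state pairs: (0, A), (1, E), (1, D), (5, G), (1, B), (5, B), (1, G), (6, A), (5, C), (5, A), (1, C), (4, E), (5, D), (5, E), (6, E), (6, G), (6, B), (4, G), (4, A).
M1 accepts in {4} and M2 accepts in {C}; no reachable pair has both components accepting, so no string drives both machines to acceptance simultaneously and L(M1) ∩ L(M2) = ∅.
So no string is accepted by both, and the intersection is empty.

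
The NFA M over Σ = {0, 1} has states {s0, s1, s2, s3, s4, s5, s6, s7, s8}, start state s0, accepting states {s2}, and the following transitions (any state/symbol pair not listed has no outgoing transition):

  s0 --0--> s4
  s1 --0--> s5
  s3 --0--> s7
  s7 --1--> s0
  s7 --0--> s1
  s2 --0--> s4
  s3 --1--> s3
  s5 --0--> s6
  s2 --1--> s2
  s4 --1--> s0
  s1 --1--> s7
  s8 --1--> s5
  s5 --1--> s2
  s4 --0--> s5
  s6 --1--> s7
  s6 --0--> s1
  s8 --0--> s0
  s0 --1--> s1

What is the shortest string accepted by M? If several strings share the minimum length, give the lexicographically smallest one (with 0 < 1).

A breadth-first search from s0 reaches an accepting state first via the path s0 → s4 → s5 → s2 on input 001.
No string of length < 3 is accepted (BFS exhausts all shorter strings without reaching an accepting state), and 001 is the lexicographically least accepting string of length 3.

001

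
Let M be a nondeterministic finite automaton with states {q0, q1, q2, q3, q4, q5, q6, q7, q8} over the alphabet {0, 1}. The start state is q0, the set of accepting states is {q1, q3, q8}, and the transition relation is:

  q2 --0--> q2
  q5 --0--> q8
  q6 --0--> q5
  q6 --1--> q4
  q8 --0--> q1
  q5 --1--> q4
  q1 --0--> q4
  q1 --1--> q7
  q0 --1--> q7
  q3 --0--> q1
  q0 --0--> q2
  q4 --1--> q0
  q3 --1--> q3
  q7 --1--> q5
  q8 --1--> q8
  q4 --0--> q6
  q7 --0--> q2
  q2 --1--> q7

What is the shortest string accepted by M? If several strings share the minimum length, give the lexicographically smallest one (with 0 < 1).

110

A breadth-first search from q0 reaches an accepting state first via the path q0 → q7 → q5 → q8 on input 110.
No string of length < 3 is accepted (BFS exhausts all shorter strings without reaching an accepting state), and 110 is the lexicographically least accepting string of length 3.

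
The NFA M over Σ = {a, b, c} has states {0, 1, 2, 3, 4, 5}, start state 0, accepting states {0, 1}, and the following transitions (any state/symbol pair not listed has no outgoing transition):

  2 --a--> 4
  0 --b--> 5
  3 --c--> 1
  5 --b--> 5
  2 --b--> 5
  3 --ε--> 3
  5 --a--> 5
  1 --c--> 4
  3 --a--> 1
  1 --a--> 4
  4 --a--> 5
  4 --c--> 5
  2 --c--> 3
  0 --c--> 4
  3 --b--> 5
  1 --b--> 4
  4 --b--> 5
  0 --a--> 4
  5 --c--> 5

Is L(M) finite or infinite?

finite

The useful states (reachable from 0 and able to reach an accepting state) are {0}.
Restricted to these states the transition graph has no cycle, so every accepting path has bounded length and L is finite.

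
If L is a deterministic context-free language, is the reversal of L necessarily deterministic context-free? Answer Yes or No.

No

L = {c bⁿaⁿ : n≥0} ∪ {d b²ⁿaⁿ : n≥0} is a DCFL: the first symbol tells a deterministic PDA whether to pop one or two b's per a. Its reversal Lᴿ = {aⁿbⁿ c : n≥0} ∪ {aⁿb²ⁿ d : n≥0} is not. DCFLs are closed under right quotient by regular languages, and Lᴿ/{c, d} = {aⁿbⁿ : n≥0} ∪ {aⁿb²ⁿ : n≥0} — the standard context-free language accepted by no deterministic PDA (intuitively the machine would have to commit to a b-to-a ratio before the distinguishing marker arrives; formally, a DPDA for it would have a single run on aⁿb²ⁿ, accepting after the prefix aⁿbⁿ and accepting again after n more b's; an ordinary PDA that simulates it on a's and b's and, at any moment when it is accepting, may switch to reading only a fresh letter e while feeding each e to the simulation as a b, would accept aⁱbʲeᵏ (k≥1) exactly when both aⁱbʲ and aⁱbʲ⁺ᵏ are in the language, i.e. its language intersected with the regular set a*b*e⁺ would be exactly {aⁿbⁿeⁿ : n≥1} — impossible, since context-free languages are closed under intersection with regular sets and {aⁿbⁿeⁿ} is not context-free). So Lᴿ cannot be a DCFL.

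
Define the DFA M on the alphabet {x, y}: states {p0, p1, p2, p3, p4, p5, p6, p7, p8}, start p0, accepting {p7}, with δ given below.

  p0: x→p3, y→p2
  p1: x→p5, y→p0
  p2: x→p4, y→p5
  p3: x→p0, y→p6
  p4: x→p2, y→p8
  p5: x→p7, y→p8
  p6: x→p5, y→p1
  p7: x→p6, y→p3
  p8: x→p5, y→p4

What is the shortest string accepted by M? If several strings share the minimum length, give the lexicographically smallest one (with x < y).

yyx

A breadth-first search from p0 reaches an accepting state first via the path p0 → p2 → p5 → p7 on input yyx.
No string of length < 3 is accepted (BFS exhausts all shorter strings without reaching an accepting state), and yyx is the lexicographically least accepting string of length 3.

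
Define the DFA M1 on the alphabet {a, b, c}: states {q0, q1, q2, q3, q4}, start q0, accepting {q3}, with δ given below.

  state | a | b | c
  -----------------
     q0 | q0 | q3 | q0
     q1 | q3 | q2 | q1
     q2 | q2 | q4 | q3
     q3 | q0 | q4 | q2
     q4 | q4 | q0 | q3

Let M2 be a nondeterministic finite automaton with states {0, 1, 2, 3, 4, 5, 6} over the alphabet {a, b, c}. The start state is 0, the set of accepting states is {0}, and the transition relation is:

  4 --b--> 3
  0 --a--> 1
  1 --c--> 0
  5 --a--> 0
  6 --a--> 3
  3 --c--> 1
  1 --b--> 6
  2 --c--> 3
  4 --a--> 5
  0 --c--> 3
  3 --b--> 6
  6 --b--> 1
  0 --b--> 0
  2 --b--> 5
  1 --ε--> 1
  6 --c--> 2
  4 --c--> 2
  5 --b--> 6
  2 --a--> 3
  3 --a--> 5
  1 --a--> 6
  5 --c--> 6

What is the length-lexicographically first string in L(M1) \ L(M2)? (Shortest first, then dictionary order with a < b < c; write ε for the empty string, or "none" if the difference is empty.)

The string ab is accepted by M1 but not by M2.
No shorter string lies in the difference, and ab is the lexicographically first length-2 string in L(M1) \ L(M2).

ab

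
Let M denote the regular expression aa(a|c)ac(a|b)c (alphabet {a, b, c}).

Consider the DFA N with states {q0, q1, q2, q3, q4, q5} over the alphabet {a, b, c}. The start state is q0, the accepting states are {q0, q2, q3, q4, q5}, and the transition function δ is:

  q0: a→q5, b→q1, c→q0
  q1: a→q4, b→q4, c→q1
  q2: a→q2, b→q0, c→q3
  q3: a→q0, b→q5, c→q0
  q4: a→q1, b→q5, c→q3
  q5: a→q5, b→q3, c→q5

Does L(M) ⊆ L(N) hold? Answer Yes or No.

Yes

Converting the expression M to a DFA (subset construction, then merging equivalent states) gives the minimal DFA with states {m0, m1, m2, m3, m4, m5, m6, m7, m8}, start state m0, accepting states {m8} and transitions m0: a→m1, b→m2, c→m2; m1: a→m3, b→m2, c→m2; m2: a→m2, b→m2, c→m2; m3: a→m4, b→m2, c→m4; m4: a→m5, b→m2, c→m2; m5: a→m2, b→m2, c→m6; m6: a→m7, b→m7, c→m2; m7: a→m2, b→m2, c→m8; m8: a→m2, b→m2, c→m2.
Exploring the product automaton M × N from the start pair (m0, q0), following both machines on each input symbol, reaches 15 state pairs: (m0, q0), (m1, q5), (m2, q1), (m2, q0), (m3, q5), (m2, q3), (m2, q5), (m2, q4), (m4, q5), (m5, q5), (m6, q5), (m7, q5), (m7, q3), (m8, q5), (m8, q0).
M accepts in {m8} and N accepts in {q0, q2, q3, q4, q5}. The reachable pairs whose M-component is accepting are (m8, q5), (m8, q0); in each of them the N-component is accepting too, so the product for L(M) \ L(N) (M-component accepting, N-component rejecting) has no reachable accepting pair and the difference is empty.
Hence every string in L(M) is also in L(N).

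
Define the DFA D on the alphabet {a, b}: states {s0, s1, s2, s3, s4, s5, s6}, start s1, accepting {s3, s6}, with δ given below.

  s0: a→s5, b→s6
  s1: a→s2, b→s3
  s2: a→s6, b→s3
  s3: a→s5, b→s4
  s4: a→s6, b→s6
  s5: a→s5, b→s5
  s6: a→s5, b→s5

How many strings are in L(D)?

The useful subgraph on states {s1, s2, s3, s4, s6} is acyclic, so L(D) is finite; the longest accepting path visits 5 useful states, giving maximum string length 4.
Counting accepting paths from s1 by length: 1 of length 1, 2 of length 2, 2 of length 3, 2 of length 4. Total 7.

7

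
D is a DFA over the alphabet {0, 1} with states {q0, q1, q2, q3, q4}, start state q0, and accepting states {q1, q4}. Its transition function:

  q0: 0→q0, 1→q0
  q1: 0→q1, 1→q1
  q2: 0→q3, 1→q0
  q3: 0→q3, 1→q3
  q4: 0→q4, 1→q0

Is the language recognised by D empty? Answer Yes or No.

Yes

The states reachable from the start state are {q0}.
None of the accepting states {q1, q4} is reachable, so no string is accepted and L(D) = ∅.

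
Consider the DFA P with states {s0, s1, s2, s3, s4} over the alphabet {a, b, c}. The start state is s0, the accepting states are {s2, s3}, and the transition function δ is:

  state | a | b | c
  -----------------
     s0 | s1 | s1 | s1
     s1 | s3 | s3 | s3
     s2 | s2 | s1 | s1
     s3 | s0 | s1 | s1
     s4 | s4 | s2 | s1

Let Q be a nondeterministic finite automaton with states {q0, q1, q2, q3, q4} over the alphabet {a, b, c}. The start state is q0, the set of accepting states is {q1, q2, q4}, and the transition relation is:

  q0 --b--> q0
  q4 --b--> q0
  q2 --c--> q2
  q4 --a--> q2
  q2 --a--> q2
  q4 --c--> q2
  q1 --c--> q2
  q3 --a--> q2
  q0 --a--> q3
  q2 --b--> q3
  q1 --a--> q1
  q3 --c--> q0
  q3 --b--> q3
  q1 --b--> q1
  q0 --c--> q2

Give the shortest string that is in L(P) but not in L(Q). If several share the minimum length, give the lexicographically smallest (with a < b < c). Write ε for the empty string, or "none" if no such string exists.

The string ab is accepted by P but not by Q.
No shorter string lies in the difference, and ab is the lexicographically first length-2 string in L(P) \ L(Q).

ab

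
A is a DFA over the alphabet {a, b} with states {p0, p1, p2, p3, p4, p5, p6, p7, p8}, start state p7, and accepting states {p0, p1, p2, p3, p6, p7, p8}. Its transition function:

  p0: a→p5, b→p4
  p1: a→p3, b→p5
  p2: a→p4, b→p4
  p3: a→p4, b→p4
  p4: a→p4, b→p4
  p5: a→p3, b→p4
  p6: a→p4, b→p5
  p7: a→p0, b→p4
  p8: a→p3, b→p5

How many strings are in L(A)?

3

The useful subgraph on states {p0, p3, p5, p7} is acyclic, so L(A) is finite; the longest accepting path visits 4 useful states, giving maximum string length 3.
Counting accepting paths from p7 by length: 1 of length 0, 1 of length 1, 1 of length 3. Total 3.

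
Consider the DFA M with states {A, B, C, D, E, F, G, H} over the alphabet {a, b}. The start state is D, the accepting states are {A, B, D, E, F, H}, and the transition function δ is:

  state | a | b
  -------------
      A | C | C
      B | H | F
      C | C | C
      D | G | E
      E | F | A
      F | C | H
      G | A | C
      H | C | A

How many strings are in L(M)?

The useful subgraph on states {A, D, E, F, G, H} is acyclic, so L(M) is finite; the longest accepting path visits 5 useful states, giving maximum string length 4.
Counting accepting paths from D by length: 1 of length 0, 1 of length 1, 3 of length 2, 1 of length 3, 1 of length 4. Total 7.

7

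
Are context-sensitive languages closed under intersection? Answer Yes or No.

Yes

An LBA keeps a copy of the input on a second track, runs the LBA for L₁, and if that accepts restores the input and runs the LBA for L₂; linear space suffices, so L₁ ∩ L₂ is context-sensitive.
So the context-sensitive languages are closed under intersection.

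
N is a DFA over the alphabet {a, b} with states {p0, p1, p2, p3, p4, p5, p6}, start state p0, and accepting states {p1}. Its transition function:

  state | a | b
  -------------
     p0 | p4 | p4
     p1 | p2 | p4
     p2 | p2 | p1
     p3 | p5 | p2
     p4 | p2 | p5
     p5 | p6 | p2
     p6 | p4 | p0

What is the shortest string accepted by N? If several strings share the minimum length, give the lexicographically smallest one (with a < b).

aab

A breadth-first search from p0 reaches an accepting state first via the path p0 → p4 → p2 → p1 on input aab.
No string of length < 3 is accepted (BFS exhausts all shorter strings without reaching an accepting state), and aab is the lexicographically least accepting string of length 3.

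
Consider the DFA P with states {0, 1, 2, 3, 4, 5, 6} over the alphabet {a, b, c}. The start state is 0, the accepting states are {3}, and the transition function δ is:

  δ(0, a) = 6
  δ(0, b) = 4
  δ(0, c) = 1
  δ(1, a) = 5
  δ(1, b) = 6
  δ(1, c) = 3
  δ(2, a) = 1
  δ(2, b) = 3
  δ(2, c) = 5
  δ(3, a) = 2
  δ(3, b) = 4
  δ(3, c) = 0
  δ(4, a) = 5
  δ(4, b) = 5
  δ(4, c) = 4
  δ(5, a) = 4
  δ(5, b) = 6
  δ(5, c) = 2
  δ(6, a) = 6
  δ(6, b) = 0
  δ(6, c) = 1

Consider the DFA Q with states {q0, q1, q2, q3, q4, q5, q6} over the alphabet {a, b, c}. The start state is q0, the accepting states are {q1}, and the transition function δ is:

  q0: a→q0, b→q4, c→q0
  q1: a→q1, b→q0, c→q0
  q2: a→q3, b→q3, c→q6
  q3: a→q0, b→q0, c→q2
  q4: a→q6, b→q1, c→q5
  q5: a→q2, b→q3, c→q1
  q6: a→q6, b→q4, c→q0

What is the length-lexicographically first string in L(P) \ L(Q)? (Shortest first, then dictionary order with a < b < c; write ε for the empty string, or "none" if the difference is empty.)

cc

The string cc is accepted by P but not by Q.
No shorter string lies in the difference, and cc is the lexicographically first length-2 string in L(P) \ L(Q).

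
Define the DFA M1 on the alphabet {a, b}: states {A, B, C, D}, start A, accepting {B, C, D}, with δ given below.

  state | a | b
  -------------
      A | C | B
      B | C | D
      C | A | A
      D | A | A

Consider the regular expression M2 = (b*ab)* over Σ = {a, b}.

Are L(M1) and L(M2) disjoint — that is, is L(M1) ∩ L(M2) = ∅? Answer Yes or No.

No

The string bbab is accepted by both M1 and M2.
Hence L(M1) ∩ L(M2) ≠ ∅.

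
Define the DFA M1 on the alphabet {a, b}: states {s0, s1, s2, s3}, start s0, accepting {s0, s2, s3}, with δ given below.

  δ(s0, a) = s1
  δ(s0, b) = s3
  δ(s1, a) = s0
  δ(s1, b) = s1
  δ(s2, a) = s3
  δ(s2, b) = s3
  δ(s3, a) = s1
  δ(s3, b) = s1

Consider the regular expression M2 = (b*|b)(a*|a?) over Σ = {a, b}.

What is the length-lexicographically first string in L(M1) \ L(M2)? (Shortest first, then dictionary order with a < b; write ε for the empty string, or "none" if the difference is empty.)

aab

The string aab is accepted by M1 but not by M2.
No shorter string lies in the difference, and aab is the lexicographically first length-3 string in L(M1) \ L(M2).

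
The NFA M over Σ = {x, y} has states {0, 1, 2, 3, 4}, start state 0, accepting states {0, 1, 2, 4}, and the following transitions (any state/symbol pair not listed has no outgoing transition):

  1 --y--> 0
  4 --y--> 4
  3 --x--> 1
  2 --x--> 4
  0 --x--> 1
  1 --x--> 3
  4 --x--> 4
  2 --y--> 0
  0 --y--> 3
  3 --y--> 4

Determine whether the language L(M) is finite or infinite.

infinite

State 0 is reachable from the start and can reach an accepting state, and it lies on the cycle 0 → 1 → 0.
Traversing that cycle any number of times yields accepted strings of unbounded length, so the language is infinite.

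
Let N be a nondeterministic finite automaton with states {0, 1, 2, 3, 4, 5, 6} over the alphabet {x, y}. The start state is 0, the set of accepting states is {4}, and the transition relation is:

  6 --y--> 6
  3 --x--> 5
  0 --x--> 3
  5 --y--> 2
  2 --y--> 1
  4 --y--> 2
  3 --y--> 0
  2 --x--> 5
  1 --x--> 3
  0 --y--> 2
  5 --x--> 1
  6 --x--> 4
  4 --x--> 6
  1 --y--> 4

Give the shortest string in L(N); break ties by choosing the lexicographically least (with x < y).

A breadth-first search from 0 reaches an accepting state first via the path 0 → 2 → 1 → 4 on input yyy.
No string of length < 3 is accepted (BFS exhausts all shorter strings without reaching an accepting state), and yyy is the lexicographically least accepting string of length 3.

yyy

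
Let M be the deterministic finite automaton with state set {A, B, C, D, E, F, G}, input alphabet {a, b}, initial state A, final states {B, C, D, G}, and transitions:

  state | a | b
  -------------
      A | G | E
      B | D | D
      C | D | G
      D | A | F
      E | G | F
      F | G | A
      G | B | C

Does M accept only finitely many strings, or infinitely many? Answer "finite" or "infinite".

State A is reachable from the start and can reach an accepting state, and it lies on the cycle A → E → F → A.
Traversing that cycle any number of times yields accepted strings of unbounded length, so the language is infinite.

infinite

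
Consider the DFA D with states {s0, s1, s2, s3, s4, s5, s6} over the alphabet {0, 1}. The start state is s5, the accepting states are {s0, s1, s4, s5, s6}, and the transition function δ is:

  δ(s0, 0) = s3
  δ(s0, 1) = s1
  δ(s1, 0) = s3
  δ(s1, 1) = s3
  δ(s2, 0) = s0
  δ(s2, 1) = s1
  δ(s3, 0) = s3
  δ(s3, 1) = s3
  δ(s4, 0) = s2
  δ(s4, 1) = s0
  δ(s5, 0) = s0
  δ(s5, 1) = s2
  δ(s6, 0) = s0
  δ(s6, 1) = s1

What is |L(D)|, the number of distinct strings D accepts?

6

The useful subgraph on states {s0, s1, s2, s5} is acyclic, so L(D) is finite; the longest accepting path visits 4 useful states, giving maximum string length 3.
Counting accepting paths from s5 by length: 1 of length 0, 1 of length 1, 3 of length 2, 1 of length 3. Total 6.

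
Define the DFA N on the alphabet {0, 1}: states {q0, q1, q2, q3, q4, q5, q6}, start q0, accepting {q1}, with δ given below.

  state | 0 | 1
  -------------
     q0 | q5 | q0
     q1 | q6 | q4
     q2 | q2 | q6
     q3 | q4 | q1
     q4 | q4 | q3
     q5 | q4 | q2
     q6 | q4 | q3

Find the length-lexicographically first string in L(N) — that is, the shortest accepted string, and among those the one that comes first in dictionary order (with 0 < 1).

0011

A breadth-first search from q0 reaches an accepting state first via the path q0 → q5 → q4 → q3 → q1 on input 0011.
No string of length < 4 is accepted (BFS exhausts all shorter strings without reaching an accepting state), and 0011 is the lexicographically least accepting string of length 4.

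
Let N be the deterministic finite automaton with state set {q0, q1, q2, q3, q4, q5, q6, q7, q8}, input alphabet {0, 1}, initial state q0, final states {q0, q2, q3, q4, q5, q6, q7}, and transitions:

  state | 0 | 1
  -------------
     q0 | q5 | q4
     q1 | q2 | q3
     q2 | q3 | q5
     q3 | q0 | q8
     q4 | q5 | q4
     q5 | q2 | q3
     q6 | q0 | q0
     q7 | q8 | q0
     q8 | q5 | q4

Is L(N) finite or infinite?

infinite

State q4 is reachable from the start and can reach an accepting state, and it lies on the cycle q4 → q4.
Traversing that cycle any number of times yields accepted strings of unbounded length, so the language is infinite.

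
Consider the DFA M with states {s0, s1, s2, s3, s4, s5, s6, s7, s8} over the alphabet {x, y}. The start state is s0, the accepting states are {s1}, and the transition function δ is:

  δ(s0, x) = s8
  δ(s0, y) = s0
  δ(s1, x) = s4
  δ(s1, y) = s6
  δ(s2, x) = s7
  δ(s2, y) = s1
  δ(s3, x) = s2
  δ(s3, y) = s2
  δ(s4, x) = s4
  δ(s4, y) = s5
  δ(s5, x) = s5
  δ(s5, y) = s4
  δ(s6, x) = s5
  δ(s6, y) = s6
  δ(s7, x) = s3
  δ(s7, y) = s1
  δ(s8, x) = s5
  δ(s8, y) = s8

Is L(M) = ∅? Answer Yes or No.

Yes

The states reachable from the start state are {s0, s4, s5, s8}.
None of the accepting states {s1} is reachable, so no string is accepted and L(M) = ∅.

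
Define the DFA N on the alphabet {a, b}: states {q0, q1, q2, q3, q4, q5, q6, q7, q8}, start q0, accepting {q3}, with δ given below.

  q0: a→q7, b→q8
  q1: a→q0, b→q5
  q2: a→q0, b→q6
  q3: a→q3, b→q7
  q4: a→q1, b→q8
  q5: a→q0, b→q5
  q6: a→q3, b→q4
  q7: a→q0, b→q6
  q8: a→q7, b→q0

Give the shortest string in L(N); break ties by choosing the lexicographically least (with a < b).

aba

A breadth-first search from q0 reaches an accepting state first via the path q0 → q7 → q6 → q3 on input aba.
No string of length < 3 is accepted (BFS exhausts all shorter strings without reaching an accepting state), and aba is the lexicographically least accepting string of length 3.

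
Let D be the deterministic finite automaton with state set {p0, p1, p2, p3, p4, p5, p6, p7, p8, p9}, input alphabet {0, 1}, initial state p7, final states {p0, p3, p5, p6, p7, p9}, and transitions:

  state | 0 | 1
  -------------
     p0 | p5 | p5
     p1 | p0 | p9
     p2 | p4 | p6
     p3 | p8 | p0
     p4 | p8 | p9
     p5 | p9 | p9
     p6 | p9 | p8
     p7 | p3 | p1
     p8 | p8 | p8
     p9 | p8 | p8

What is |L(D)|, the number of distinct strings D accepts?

The useful subgraph on states {p0, p1, p3, p5, p7, p9} is acyclic, so L(D) is finite; the longest accepting path visits 5 useful states, giving maximum string length 4.
Counting accepting paths from p7 by length: 1 of length 0, 1 of length 1, 3 of length 2, 4 of length 3, 8 of length 4. Total 17.

17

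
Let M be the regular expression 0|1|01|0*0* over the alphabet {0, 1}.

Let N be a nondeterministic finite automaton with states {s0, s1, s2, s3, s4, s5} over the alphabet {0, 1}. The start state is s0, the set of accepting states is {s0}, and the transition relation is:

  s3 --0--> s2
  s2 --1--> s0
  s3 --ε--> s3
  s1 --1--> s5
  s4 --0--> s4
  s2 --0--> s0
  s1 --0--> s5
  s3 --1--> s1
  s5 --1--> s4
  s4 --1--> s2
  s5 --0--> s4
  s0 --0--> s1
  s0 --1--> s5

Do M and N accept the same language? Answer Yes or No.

The string 0 is accepted by M but rejected by N.
So L(M) ≠ L(N).

No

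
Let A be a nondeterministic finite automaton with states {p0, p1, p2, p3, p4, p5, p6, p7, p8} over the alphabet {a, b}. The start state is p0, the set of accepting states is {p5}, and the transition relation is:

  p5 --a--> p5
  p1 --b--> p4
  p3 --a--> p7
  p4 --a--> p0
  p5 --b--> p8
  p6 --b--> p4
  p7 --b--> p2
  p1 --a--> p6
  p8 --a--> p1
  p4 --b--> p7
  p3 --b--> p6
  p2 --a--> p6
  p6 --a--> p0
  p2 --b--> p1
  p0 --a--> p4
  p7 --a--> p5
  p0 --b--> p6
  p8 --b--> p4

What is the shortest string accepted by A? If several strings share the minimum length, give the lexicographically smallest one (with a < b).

A breadth-first search from p0 reaches an accepting state first via the path p0 → p4 → p7 → p5 on input aba.
No string of length < 3 is accepted (BFS exhausts all shorter strings without reaching an accepting state), and aba is the lexicographically least accepting string of length 3.

aba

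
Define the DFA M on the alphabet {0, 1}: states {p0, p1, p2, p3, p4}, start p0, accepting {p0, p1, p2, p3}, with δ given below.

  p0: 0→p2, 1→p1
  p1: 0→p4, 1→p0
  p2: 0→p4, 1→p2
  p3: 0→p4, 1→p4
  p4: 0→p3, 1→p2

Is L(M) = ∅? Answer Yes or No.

No

The empty string ε is accepted: the run p0 ends in the accepting state p0.
Since at least one string is accepted, L(M) is not empty.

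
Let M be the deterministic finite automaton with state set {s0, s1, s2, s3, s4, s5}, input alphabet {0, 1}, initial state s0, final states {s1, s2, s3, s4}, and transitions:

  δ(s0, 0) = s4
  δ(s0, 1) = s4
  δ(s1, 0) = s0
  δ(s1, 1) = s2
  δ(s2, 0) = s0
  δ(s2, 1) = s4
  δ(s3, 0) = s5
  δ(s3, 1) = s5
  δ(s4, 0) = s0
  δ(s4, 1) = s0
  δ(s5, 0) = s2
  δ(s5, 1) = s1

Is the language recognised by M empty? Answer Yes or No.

The string 0 is accepted: the run s0 → s4 ends in the accepting state s4.
Since at least one string is accepted, L(M) is not empty.

No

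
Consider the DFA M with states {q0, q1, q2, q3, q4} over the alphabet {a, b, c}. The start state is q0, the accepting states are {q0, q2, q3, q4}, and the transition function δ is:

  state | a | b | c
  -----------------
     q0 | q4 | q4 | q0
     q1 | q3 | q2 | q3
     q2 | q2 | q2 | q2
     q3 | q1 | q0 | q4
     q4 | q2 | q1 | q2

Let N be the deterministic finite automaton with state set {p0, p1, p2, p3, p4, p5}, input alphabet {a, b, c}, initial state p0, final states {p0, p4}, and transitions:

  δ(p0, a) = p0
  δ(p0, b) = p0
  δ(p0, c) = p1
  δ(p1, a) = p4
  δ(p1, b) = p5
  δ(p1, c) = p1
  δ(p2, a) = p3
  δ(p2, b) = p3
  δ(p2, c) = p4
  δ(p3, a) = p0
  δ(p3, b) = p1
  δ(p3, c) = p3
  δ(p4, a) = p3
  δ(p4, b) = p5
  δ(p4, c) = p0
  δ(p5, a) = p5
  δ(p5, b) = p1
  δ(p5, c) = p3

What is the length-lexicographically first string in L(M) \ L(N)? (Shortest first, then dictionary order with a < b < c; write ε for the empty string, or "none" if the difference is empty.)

c

The string c is accepted by M but not by N.
No shorter string lies in the difference, and c is the lexicographically first length-1 string in L(M) \ L(N).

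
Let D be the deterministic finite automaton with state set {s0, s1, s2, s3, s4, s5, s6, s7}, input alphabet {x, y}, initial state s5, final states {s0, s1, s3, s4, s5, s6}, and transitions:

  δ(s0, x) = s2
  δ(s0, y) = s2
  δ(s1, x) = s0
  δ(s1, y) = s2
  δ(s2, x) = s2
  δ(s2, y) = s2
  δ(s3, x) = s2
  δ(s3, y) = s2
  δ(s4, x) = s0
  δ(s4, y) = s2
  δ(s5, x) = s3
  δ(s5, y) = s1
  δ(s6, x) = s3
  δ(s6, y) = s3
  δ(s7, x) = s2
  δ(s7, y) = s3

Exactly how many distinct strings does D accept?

The useful subgraph on states {s0, s1, s3, s5} is acyclic, so L(D) is finite; the longest accepting path visits 3 useful states, giving maximum string length 2.
Counting accepting paths from s5 by length: 1 of length 0, 2 of length 1, 1 of length 2. Total 4.

4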